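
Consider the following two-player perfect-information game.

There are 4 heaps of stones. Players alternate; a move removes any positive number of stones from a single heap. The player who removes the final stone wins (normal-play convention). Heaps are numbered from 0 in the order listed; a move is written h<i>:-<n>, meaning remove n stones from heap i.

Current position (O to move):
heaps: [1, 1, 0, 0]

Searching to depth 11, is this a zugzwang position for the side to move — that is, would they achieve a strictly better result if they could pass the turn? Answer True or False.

[(1,1,0,0)] O move#1: h0:-1:-1/(0,1,0,0)*, h1:-1:-1/(1,0,0,0)
[(0,1,0,0)] X move#2: h1:-1:+1/(0,0,0,0)*
[(0,0,0,0)] end (terminal -1, O#3); searched (1,1,0,0) to 11
pass branch (X moves first from the same position):
  | [(1,1,0,0)] X move#1: h0:-1:-1/(0,1,0,0)*, h1:-1:-1/(1,0,0,0)
  | [(0,1,0,0)] O move#2: h1:-1:+1/(0,0,0,0)*
  | [(0,0,0,0)] end (terminal -1, X#3); searched (1,1,0,0) to 11
O moving scores -1; O passing scores +1

zugzwang((1,1,0,0), O) = True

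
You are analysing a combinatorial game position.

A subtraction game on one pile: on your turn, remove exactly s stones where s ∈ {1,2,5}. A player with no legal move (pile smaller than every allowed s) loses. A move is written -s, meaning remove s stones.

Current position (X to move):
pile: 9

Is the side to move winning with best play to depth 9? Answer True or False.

X winning at [9]: False

p1 X@[9]: -1[8]-1* -2[7]-1 -5[4]-1
p2 O@[8]: -1[7]-1 -2[6]+1* -5[3]+1
p3 X@[6]: -1[5]-1* -2[4]-1 -5[1]-1
p4 O@[5]: -1[4]-1 -2[3]+1* -5[0]+1
p5 X@[3]: -1[2]-1* -2[1]-1
p6 O@[2]: -1[1]-1 -2[0]+1*
p7 X@[0] terminal -1; root [9] d9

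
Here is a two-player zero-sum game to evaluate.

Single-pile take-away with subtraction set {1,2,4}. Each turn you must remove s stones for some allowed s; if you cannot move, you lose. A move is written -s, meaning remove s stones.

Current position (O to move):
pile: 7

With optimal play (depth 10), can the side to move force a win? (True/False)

O winning at [7]: True

[7] O move#1: -1:+1/6*, -2:-1/5, -4:+1/3
[6] X move#2: -1:-1/5*, -2:-1/4, -4:-1/2
[5] O move#3: -1:-1/4, -2:+1/3*, -4:-1/1
[3] X move#4: -1:-1/2*, -2:-1/1
[2] O move#5: -1:-1/1, -2:+1/0*
[0] end (terminal -1, X#6); searched 7 to 10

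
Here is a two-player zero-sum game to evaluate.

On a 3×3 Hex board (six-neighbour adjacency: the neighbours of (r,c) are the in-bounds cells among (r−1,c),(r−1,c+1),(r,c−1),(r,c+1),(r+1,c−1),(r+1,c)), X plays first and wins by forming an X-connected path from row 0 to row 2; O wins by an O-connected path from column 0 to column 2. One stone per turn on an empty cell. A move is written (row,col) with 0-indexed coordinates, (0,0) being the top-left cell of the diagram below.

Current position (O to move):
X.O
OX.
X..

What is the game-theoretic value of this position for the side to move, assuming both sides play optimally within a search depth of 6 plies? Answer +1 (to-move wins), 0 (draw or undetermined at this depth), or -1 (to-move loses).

p1 O@[X.O/OX./X..]: (0,1)[XOO/OX./X..]+1* (1,2)[X.O/OXO/X..]-1 (2,1)[X.O/OX./XO.]-1 (2,2)[X.O/OX./X.O]-1
p2 X@[XOO/OX./X..] terminal -1; root [X.O/OX./X..] d6

value(X.O/OX./X.., O) = +1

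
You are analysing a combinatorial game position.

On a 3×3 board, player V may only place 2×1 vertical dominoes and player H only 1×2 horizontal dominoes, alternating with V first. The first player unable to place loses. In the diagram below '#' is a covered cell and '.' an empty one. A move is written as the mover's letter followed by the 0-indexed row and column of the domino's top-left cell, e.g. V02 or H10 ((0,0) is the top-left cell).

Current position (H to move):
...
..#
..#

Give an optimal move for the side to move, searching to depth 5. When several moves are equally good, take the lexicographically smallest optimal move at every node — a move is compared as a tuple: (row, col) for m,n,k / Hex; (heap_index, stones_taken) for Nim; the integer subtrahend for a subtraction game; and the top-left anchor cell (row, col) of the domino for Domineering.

[.../..#/..#] H move#1: H00:-1/##./..#/..#, H01:-1/.##/..#/..#, H10:+1/.../###/..#*, H20:-1/.../..#/###
[.../###/..#] end (terminal -1, V#2); searched .../..#/..# to 5

H's best at [.../..#/..#]: H10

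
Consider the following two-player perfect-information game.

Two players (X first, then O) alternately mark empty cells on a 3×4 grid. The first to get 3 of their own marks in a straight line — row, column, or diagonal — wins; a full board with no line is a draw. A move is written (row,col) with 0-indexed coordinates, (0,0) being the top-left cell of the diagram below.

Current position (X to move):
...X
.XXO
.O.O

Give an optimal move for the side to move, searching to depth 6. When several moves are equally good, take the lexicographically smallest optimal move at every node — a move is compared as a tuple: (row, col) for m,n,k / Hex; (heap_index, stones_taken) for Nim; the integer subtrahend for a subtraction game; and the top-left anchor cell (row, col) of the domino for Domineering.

X's best at [...X/.XXO/.O.O]: (1,0)

ply 1, X at ...X/.XXO/.O.O | (0,0)=-1→X..X/.XXO/.O.O; (0,1)=-1→.X.X/.XXO/.O.O; (0,2)=-1→..XX/.XXO/.O.O; (1,0)=+1→...X/XXXO/.O.O*; (2,0)=-1→...X/.XXO/XO.O; (2,2)=+1→...X/.XXO/.OXO
ply 2: ...X/XXXO/.O.O is terminal -1 (O); from ...X/.XXO/.O.O depth 6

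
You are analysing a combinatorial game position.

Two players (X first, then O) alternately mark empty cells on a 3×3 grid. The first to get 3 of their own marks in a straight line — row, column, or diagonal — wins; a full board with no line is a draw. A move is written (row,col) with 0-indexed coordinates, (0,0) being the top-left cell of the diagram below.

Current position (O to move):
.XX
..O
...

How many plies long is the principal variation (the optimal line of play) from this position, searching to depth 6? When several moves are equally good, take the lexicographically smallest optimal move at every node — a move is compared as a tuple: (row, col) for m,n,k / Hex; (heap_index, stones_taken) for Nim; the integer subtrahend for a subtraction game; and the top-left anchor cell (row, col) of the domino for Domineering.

ply 1, O at .XX/..O/... | (0,0)=-1→OXX/..O/...*; (1,0)=-1→.XX/O.O/...; (1,1)=-1→.XX/.OO/...; (2,0)=-1→.XX/..O/O..; (2,1)=-1→.XX/..O/.O.; (2,2)=-1→.XX/..O/..O
ply 2, X at OXX/..O/... | (1,0)=+0→OXX/X.O/...; (1,1)=+1→OXX/.XO/...*; (2,0)=-1→OXX/..O/X..; (2,1)=-1→OXX/..O/.X.; (2,2)=-1→OXX/..O/..X
ply 3, O at OXX/.XO/... | (1,0)=-1→OXX/OXO/...*; (2,0)=-1→OXX/.XO/O..; (2,1)=-1→OXX/.XO/.O.; (2,2)=-1→OXX/.XO/..O
ply 4, X at OXX/OXO/... | (2,0)=+1→OXX/OXO/X..*; (2,1)=+1→OXX/OXO/.X.; (2,2)=-1→OXX/OXO/..X
ply 5: OXX/OXO/X.. is terminal -1 (O); from .XX/..O/... depth 6

PV length from [.XX/..O/...]: 4 plies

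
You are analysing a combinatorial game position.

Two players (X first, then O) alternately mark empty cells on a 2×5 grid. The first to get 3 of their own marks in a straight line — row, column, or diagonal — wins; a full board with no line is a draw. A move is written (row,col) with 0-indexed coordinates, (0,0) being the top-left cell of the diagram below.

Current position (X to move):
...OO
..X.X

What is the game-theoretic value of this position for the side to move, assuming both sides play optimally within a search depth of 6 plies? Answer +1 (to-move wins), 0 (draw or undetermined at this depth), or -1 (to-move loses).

[...OO/..X.X] X move#1: (0,0):-1/X..OO/..X.X, (0,1):-1/.X.OO/..X.X, (0,2):+0/..XOO/..X.X, (1,0):-1/...OO/X.X.X, (1,1):-1/...OO/.XX.X, (1,3):+1/...OO/..XXX*
[...OO/..XXX] end (terminal -1, O#2); searched ...OO/..X.X to 6

value(...OO/..X.X, X) = +1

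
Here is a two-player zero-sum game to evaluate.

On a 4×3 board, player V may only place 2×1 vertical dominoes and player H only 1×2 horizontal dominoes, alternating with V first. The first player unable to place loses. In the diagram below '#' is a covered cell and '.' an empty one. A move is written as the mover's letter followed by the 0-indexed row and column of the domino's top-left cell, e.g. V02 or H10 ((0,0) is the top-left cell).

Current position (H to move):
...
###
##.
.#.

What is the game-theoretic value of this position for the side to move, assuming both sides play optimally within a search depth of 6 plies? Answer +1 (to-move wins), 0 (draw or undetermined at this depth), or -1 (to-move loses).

value(.../###/##./.#., H) = -1

ply 1, H at .../###/##./.#. | H00=-1→##./###/##./.#.*; H01=-1→.##/###/##./.#.
ply 2, V at ##./###/##./.#. | V22=+1→##./###/###/.##*
ply 3: ##./###/###/.## is terminal -1 (H); from .../###/##./.#. depth 6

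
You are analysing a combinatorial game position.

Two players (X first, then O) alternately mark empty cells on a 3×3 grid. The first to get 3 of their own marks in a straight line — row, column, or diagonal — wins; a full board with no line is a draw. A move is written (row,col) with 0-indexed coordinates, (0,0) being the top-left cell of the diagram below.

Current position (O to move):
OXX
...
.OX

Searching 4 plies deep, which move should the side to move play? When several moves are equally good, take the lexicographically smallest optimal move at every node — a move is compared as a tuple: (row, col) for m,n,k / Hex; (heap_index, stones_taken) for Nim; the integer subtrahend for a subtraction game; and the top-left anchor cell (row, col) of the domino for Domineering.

O's best at [OXX/.../.OX]: (1,2)

ply 1, O at OXX/.../.OX | (1,0)=-1→OXX/O../.OX; (1,1)=-1→OXX/.O./.OX; (1,2)=+0→OXX/..O/.OX*; (2,0)=-1→OXX/.../OOX
ply 2, X at OXX/..O/.OX | (1,0)=+0→OXX/X.O/.OX*; (1,1)=+0→OXX/.XO/.OX; (2,0)=+0→OXX/..O/XOX
ply 3, O at OXX/X.O/.OX | (1,1)=+0→OXX/XOO/.OX*; (2,0)=+0→OXX/X.O/OOX
ply 4, X at OXX/XOO/.OX | (2,0)=+0→OXX/XOO/XOX*
ply 5: OXX/XOO/XOX is terminal +0 (O); from OXX/.../.OX depth 4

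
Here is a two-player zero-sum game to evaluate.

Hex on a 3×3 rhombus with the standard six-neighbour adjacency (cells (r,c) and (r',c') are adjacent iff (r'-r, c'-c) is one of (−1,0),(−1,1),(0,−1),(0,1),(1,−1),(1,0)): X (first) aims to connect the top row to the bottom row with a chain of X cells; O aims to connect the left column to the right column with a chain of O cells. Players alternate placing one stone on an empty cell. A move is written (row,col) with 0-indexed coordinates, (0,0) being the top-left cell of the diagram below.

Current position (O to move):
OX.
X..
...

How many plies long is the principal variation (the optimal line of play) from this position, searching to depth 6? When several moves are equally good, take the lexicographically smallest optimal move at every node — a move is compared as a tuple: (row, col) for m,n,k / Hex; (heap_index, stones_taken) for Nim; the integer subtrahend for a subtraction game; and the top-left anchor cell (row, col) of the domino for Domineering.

ply 1, O at OX./X../... | (0,2)=-1→OXO/X../...*; (1,1)=-1→OX./XO./...; (1,2)=-1→OX./X.O/...; (2,0)=-1→OX./X../O..; (2,1)=-1→OX./X../.O.; (2,2)=-1→OX./X../..O
ply 2, X at OXO/X../... | (1,1)=+1→OXO/XX./...*; (1,2)=+1→OXO/X.X/...; (2,0)=+1→OXO/X../X..; (2,1)=+1→OXO/X../.X.; (2,2)=+1→OXO/X../..X
ply 3, O at OXO/XX./... | (1,2)=-1→OXO/XXO/...*; (2,0)=-1→OXO/XX./O..; (2,1)=-1→OXO/XX./.O.; (2,2)=-1→OXO/XX./..O
ply 4, X at OXO/XXO/... | (2,0)=+1→OXO/XXO/X..*; (2,1)=+1→OXO/XXO/.X.; (2,2)=+1→OXO/XXO/..X
ply 5: OXO/XXO/X.. is terminal -1 (O); from OX./X../... depth 6

PV length from [OX./X../...]: 4 plies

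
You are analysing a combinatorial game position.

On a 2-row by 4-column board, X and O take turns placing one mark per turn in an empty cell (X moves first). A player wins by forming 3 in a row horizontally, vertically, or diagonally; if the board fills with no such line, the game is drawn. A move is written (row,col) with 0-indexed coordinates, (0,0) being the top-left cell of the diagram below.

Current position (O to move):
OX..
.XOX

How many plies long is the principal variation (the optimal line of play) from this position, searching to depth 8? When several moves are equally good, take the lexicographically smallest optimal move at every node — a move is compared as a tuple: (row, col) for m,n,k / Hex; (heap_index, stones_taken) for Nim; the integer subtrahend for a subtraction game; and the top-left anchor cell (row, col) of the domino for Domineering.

ply 1, O at OX../.XOX | (0,2)=+0→OXO./.XOX*; (0,3)=+0→OX.O/.XOX; (1,0)=+0→OX../OXOX
ply 2, X at OXO./.XOX | (0,3)=+0→OXOX/.XOX*; (1,0)=+0→OXO./XXOX
ply 3, O at OXOX/.XOX | (1,0)=+0→OXOX/OXOX*
ply 4: OXOX/OXOX is terminal +0 (X); from OX../.XOX depth 8

PV length from [OX../.XOX]: 3 plies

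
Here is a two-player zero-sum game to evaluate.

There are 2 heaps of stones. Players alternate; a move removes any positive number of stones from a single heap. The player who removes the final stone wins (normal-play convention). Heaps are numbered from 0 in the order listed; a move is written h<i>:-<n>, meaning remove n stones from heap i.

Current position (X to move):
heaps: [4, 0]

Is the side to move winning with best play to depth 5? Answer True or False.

p1 X@[(4,0)]: h0:-1[(3,0)]-1 h0:-2[(2,0)]-1 h0:-3[(1,0)]-1 h0:-4[(0,0)]+1*
p2 O@[(0,0)] terminal -1; root [(4,0)] d5

X winning at [(4,0)]: True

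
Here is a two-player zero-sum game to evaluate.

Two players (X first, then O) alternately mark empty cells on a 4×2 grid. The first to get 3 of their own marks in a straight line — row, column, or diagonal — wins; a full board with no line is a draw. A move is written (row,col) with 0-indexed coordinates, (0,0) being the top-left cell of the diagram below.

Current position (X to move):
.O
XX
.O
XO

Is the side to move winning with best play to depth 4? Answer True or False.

p1 X@[.O/XX/.O/XO]: (0,0)[XO/XX/.O/XO]+0 (2,0)[.O/XX/XO/XO]+1*
p2 O@[.O/XX/XO/XO] terminal -1; root [.O/XX/.O/XO] d4

X winning at [.O/XX/.O/XO]: True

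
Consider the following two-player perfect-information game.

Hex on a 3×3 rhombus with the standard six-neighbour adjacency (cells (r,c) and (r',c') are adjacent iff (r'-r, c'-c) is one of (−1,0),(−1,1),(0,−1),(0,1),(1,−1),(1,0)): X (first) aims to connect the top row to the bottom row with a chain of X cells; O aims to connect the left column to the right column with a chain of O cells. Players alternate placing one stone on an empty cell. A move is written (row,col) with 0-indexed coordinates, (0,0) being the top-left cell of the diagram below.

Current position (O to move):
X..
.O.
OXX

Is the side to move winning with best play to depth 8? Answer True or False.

p1 O@[X../.O./OXX]: (0,1)[XO./.O./OXX]+1* (0,2)[X.O/.O./OXX]+1 (1,0)[X../OO./OXX]+1 (1,2)[X../.OO/OXX]+1
p2 X@[XO./.O./OXX]: (0,2)[XOX/.O./OXX]-1* (1,0)[XO./XO./OXX]-1 (1,2)[XO./.OX/OXX]-1
p3 O@[XOX/.O./OXX]: (1,0)[XOX/OO./OXX]-1 (1,2)[XOX/.OO/OXX]+1*
p4 X@[XOX/.OO/OXX] terminal -1; root [X../.O./OXX] d8

O winning at [X../.O./OXX]: True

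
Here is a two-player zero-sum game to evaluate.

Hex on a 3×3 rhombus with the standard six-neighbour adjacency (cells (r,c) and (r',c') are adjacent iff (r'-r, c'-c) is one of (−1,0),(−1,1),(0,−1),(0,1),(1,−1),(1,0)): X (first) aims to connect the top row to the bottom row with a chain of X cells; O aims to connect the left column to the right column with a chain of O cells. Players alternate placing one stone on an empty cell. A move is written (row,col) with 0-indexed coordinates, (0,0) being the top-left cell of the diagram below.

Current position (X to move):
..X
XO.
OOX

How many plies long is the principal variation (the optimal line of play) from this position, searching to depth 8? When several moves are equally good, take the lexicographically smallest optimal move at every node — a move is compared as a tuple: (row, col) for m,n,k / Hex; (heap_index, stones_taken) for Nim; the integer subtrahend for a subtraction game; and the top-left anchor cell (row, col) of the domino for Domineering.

PV length from [..X/XO./OOX]: 1 ply

[..X/XO./OOX] X move#1: (0,0):-1/X.X/XO./OOX, (0,1):-1/.XX/XO./OOX, (1,2):+1/..X/XOX/OOX*
[..X/XOX/OOX] end (terminal -1, O#2); searched ..X/XO./OOX to 8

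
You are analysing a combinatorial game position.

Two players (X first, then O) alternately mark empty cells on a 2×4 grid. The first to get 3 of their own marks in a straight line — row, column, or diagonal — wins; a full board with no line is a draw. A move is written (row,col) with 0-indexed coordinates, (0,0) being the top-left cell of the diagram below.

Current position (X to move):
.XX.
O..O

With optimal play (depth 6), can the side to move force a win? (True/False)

X winning at [.XX./O..O]: True

p1 X@[.XX./O..O]: (0,0)[XXX./O..O]+1* (0,3)[.XXX/O..O]+1 (1,1)[.XX./OX.O]+1 (1,2)[.XX./O.XO]+1
p2 O@[XXX./O..O] terminal -1; root [.XX./O..O] d6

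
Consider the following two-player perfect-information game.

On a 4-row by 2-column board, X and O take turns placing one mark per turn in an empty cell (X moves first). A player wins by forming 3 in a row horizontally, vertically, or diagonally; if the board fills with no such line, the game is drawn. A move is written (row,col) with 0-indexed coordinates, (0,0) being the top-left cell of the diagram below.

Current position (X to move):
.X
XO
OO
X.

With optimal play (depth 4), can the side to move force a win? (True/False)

X winning at [.X/XO/OO/X.]: False

[.X/XO/OO/X.] X move#1: (0,0):-1/XX/XO/OO/X., (3,1):+0/.X/XO/OO/XX*
[.X/XO/OO/XX] O move#2: (0,0):+0/OX/XO/OO/XX*
[OX/XO/OO/XX] end (terminal +0, X#3); searched .X/XO/OO/X. to 4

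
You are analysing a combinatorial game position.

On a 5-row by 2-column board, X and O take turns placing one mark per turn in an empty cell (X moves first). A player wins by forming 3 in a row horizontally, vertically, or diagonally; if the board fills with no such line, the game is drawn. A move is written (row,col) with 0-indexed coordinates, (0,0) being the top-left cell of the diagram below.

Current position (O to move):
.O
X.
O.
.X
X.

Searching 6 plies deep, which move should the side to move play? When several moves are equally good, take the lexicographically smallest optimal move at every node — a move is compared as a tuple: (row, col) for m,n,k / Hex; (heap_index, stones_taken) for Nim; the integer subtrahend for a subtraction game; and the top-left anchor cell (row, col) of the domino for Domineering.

[.O/X./O./.X/X.] O move#1: (0,0):-1/OO/X./O./.X/X., (1,1):+0/.O/XO/O./.X/X.*, (2,1):+0/.O/X./OO/.X/X., (3,0):-1/.O/X./O./OX/X., (4,1):+0/.O/X./O./.X/XO
[.O/XO/O./.X/X.] X move#2: (0,0):-1/XO/XO/O./.X/X., (2,1):+0/.O/XO/OX/.X/X.*, (3,0):-1/.O/XO/O./XX/X., (4,1):-1/.O/XO/O./.X/XX
[.O/XO/OX/.X/X.] O move#3: (0,0):-1/OO/XO/OX/.X/X., (3,0):-1/.O/XO/OX/OX/X., (4,1):+0/.O/XO/OX/.X/XO*
[.O/XO/OX/.X/XO] X move#4: (0,0):+0/XO/XO/OX/.X/XO*, (3,0):+0/.O/XO/OX/XX/XO
[XO/XO/OX/.X/XO] O move#5: (3,0):+0/XO/XO/OX/OX/XO*
[XO/XO/OX/OX/XO] end (terminal +0, X#6); searched .O/X./O./.X/X. to 6

O's best at [.O/X./O./.X/X.]: (1,1)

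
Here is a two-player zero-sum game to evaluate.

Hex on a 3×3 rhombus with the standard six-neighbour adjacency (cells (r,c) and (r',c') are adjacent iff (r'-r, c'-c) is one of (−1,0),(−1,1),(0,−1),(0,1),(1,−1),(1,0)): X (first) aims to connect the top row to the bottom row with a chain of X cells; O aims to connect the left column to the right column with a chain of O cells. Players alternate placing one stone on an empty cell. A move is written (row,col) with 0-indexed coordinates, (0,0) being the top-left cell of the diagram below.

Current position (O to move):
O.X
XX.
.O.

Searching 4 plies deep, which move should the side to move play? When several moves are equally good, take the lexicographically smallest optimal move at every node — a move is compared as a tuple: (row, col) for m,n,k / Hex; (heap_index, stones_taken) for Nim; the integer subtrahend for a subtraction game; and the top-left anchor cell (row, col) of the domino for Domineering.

p1 O@[O.X/XX./.O.]: (0,1)[OOX/XX./.O.]-1 (1,2)[O.X/XXO/.O.]-1 (2,0)[O.X/XX./OO.]+1* (2,2)[O.X/XX./.OO]-1
p2 X@[O.X/XX./OO.]: (0,1)[OXX/XX./OO.]-1* (1,2)[O.X/XXX/OO.]-1 (2,2)[O.X/XX./OOX]-1
p3 O@[OXX/XX./OO.]: (1,2)[OXX/XXO/OO.]+1* (2,2)[OXX/XX./OOO]+1
p4 X@[OXX/XXO/OO.] terminal -1; root [O.X/XX./.O.] d4

O's best at [O.X/XX./.O.]: (2,0)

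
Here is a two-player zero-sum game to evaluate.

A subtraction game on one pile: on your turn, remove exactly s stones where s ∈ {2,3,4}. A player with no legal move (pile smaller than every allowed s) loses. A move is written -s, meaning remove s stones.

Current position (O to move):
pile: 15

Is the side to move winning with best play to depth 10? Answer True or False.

ply 1, O at 15 | -2=+1→13*; -3=+1→12; -4=-1→11
ply 2, X at 13 | -2=-1→11*; -3=-1→10; -4=-1→9
ply 3, O at 11 | -2=-1→9; -3=-1→8; -4=+1→7*
ply 4, X at 7 | -2=-1→5*; -3=-1→4; -4=-1→3
ply 5, O at 5 | -2=-1→3; -3=-1→2; -4=+1→1*
ply 6: 1 is terminal -1 (X); from 15 depth 10

O winning at [15]: True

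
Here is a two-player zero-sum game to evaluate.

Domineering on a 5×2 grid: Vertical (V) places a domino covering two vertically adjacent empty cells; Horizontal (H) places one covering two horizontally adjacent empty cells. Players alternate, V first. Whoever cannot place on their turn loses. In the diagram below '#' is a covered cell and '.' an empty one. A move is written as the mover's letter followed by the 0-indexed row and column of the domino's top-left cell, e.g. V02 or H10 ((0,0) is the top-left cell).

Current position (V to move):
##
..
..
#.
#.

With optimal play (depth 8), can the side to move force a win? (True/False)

p1 V@[##/../../#./#.]: V10[##/#./#./#./#.]+1* V11[##/.#/.#/#./#.]+1 V21[##/../.#/##/#.]-1 V31[##/../../##/##]-1
p2 H@[##/#./#./#./#.] terminal -1; root [##/../../#./#.] d8

V winning at [##/../../#./#.]: True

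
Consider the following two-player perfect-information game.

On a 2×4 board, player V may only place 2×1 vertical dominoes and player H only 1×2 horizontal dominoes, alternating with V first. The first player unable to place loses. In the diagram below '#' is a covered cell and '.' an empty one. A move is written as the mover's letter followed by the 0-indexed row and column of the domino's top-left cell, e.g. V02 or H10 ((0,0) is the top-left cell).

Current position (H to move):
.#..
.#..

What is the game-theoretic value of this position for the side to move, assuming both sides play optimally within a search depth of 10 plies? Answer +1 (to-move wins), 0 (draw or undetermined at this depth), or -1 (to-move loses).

value(.#../.#.., H) = +1

ply 1, H at .#../.#.. | H02=+1→.###/.#..*; H12=+1→.#../.###
ply 2, V at .###/.#.. | V00=-1→####/##..*
ply 3, H at ####/##.. | H12=+1→####/####*
ply 4: ####/#### is terminal -1 (V); from .#../.#.. depth 10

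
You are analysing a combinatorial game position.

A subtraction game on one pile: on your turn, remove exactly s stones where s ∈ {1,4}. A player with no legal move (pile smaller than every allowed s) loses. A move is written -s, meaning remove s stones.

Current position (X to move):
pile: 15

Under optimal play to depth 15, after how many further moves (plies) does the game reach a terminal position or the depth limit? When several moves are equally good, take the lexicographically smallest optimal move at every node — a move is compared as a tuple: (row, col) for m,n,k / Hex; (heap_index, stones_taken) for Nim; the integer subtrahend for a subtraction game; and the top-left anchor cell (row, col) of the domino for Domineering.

ply 1, X at 15 | -1=-1→14*; -4=-1→11
ply 2, O at 14 | -1=-1→13; -4=+1→10*
ply 3, X at 10 | -1=-1→9*; -4=-1→6
ply 4, O at 9 | -1=-1→8; -4=+1→5*
ply 5, X at 5 | -1=-1→4*; -4=-1→1
ply 6, O at 4 | -1=-1→3; -4=+1→0*
ply 7: 0 is terminal -1 (X); from 15 depth 15

PV length from [15]: 6 plies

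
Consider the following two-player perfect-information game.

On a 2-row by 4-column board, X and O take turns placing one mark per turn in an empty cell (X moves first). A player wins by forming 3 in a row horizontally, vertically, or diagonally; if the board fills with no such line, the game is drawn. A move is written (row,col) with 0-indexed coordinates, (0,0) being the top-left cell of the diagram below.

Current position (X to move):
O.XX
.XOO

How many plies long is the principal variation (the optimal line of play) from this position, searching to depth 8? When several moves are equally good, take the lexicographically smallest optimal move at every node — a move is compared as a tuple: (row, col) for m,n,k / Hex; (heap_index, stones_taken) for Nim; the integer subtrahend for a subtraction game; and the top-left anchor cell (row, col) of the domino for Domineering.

PV length from [O.XX/.XOO]: 1 ply

[O.XX/.XOO] X move#1: (0,1):+1/OXXX/.XOO*, (1,0):+0/O.XX/XXOO
[OXXX/.XOO] end (terminal -1, O#2); searched O.XX/.XOO to 8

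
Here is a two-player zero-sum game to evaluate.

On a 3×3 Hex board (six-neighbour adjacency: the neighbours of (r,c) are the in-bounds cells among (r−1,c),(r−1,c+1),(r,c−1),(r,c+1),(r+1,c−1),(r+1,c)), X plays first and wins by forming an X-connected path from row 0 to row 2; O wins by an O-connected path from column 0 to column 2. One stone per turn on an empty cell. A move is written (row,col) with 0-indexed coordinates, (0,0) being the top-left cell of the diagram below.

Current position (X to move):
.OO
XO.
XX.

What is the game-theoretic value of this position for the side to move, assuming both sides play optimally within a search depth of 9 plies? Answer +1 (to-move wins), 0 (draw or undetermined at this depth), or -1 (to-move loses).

value(.OO/XO./XX., X) = +1

p1 X@[.OO/XO./XX.]: (0,0)[XOO/XO./XX.]+1* (1,2)[.OO/XOX/XX.]-1 (2,2)[.OO/XO./XXX]-1
p2 O@[XOO/XO./XX.] terminal -1; root [.OO/XO./XX.] d9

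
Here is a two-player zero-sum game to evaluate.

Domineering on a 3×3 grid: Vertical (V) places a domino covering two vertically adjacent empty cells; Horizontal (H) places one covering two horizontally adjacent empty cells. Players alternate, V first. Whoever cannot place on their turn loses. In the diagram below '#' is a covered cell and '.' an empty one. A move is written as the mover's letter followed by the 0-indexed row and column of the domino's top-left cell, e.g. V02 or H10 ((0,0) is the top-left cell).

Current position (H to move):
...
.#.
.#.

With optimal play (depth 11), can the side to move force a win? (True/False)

H winning at [.../.#./.#.]: False

ply 1, H at .../.#./.#. | H00=-1→##./.#./.#.*; H01=-1→.##/.#./.#.
ply 2, V at ##./.#./.#. | V02=+1→###/.##/.#.*; V10=+1→##./##./##.; V12=+1→##./.##/.##
ply 3: ###/.##/.#. is terminal -1 (H); from .../.#./.#. depth 11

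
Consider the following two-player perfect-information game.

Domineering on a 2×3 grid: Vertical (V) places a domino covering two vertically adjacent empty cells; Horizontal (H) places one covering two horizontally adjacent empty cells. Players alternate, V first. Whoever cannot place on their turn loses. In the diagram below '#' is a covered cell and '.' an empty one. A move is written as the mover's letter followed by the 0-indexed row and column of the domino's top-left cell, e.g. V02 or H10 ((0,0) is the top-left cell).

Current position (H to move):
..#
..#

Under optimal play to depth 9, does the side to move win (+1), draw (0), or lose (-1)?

value(..#/..#, H) = +1

ply 1, H at ..#/..# | H00=+1→###/..#*; H10=+1→..#/###
ply 2: ###/..# is terminal -1 (V); from ..#/..# depth 9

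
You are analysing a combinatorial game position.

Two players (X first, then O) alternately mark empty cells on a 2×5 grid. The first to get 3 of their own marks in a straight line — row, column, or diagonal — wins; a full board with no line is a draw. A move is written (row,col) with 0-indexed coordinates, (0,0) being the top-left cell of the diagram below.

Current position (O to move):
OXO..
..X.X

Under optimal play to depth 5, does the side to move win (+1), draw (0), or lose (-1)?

p1 O@[OXO../..X.X]: (0,3)[OXOO./..X.X]-1 (0,4)[OXO.O/..X.X]-1 (1,0)[OXO../O.X.X]-1 (1,1)[OXO../.OX.X]-1 (1,3)[OXO../..XOX]+0*
p2 X@[OXO../..XOX]: (0,3)[OXOX./..XOX]+0* (0,4)[OXO.X/..XOX]+0 (1,0)[OXO../X.XOX]+0 (1,1)[OXO../.XXOX]+0
p3 O@[OXOX./..XOX]: (0,4)[OXOXO/..XOX]+0* (1,0)[OXOX./O.XOX]+0 (1,1)[OXOX./.OXOX]+0
p4 X@[OXOXO/..XOX]: (1,0)[OXOXO/X.XOX]+0* (1,1)[OXOXO/.XXOX]+0
p5 O@[OXOXO/X.XOX]: (1,1)[OXOXO/XOXOX]+0*
p6 X@[OXOXO/XOXOX] terminal +0; root [OXO../..X.X] d5

value(OXO../..X.X, O) = 0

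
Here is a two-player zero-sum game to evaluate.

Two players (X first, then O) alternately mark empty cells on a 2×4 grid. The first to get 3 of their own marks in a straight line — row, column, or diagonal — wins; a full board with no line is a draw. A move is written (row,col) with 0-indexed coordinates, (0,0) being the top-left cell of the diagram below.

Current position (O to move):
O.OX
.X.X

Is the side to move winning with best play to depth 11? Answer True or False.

ply 1, O at O.OX/.X.X | (0,1)=+1→OOOX/.X.X*; (1,0)=-1→O.OX/OX.X; (1,2)=+0→O.OX/.XOX
ply 2: OOOX/.X.X is terminal -1 (X); from O.OX/.X.X depth 11

O winning at [O.OX/.X.X]: True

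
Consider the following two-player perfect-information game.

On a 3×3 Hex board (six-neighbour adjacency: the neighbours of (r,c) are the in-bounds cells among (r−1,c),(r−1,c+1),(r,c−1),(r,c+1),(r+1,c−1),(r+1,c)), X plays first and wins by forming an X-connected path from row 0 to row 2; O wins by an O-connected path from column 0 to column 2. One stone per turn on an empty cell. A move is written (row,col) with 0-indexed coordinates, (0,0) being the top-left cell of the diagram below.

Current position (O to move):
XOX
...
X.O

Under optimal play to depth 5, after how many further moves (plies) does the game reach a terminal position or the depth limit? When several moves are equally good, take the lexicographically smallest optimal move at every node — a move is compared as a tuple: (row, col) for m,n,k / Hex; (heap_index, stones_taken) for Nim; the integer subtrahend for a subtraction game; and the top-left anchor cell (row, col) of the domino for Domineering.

ply 1, O at XOX/.../X.O | (1,0)=-1→XOX/O../X.O*; (1,1)=-1→XOX/.O./X.O; (1,2)=-1→XOX/..O/X.O; (2,1)=-1→XOX/.../XOO
ply 2, X at XOX/O../X.O | (1,1)=+1→XOX/OX./X.O*; (1,2)=+1→XOX/O.X/X.O; (2,1)=+1→XOX/O../XXO
ply 3: XOX/OX./X.O is terminal -1 (O); from XOX/.../X.O depth 5

PV length from [XOX/.../X.O]: 2 plies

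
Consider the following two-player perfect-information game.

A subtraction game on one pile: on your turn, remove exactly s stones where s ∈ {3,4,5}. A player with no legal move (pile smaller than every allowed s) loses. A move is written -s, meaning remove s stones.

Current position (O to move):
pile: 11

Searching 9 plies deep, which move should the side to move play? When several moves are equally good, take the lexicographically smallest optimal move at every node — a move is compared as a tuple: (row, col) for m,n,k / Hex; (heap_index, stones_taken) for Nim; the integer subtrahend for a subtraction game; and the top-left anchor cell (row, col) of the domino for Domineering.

ply 1, O at 11 | -3=+1→8*; -4=-1→7; -5=-1→6
ply 2, X at 8 | -3=-1→5*; -4=-1→4; -5=-1→3
ply 3, O at 5 | -3=+1→2*; -4=+1→1; -5=+1→0
ply 4: 2 is terminal -1 (X); from 11 depth 9

O's best at [11]: -3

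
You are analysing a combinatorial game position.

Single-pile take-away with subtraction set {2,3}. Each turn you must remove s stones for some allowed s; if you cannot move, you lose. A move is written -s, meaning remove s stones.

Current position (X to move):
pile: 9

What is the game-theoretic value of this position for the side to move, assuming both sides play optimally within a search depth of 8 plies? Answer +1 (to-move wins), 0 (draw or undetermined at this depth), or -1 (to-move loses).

ply 1, X at 9 | -2=-1→7; -3=+1→6*
ply 2, O at 6 | -2=-1→4*; -3=-1→3
ply 3, X at 4 | -2=-1→2; -3=+1→1*
ply 4: 1 is terminal -1 (O); from 9 depth 8

value(9, X) = +1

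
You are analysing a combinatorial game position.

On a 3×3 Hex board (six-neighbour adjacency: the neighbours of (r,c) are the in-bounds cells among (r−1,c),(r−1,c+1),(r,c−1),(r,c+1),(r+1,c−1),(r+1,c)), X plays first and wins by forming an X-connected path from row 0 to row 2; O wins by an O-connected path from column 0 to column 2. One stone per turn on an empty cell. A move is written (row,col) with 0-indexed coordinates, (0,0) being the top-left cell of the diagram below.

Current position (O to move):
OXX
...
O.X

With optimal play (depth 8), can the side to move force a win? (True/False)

ply 1, O at OXX/.../O.X | (1,0)=-1→OXX/O../O.X; (1,1)=-1→OXX/.O./O.X; (1,2)=+1→OXX/..O/O.X*; (2,1)=-1→OXX/.../OOX
ply 2, X at OXX/..O/O.X | (1,0)=-1→OXX/X.O/O.X*; (1,1)=-1→OXX/.XO/O.X; (2,1)=-1→OXX/..O/OXX
ply 3, O at OXX/X.O/O.X | (1,1)=+1→OXX/XOO/O.X*; (2,1)=+1→OXX/X.O/OOX
ply 4: OXX/XOO/O.X is terminal -1 (X); from OXX/.../O.X depth 8

O winning at [OXX/.../O.X]: True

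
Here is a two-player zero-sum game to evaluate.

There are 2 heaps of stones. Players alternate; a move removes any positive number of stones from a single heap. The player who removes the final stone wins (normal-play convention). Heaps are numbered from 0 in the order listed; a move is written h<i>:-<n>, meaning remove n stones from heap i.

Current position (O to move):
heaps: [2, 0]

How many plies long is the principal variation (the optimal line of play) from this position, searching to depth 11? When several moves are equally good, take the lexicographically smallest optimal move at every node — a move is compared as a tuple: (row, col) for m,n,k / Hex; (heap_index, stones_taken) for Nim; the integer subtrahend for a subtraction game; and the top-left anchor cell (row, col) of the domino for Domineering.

PV length from [(2,0)]: 1 ply

ply 1, O at (2,0) | h0:-1=-1→(1,0); h0:-2=+1→(0,0)*
ply 2: (0,0) is terminal -1 (X); from (2,0) depth 11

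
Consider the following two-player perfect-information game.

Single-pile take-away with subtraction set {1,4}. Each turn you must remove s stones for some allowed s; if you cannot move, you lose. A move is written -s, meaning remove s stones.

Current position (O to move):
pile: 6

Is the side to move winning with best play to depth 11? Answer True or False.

O winning at [6]: True

p1 O@[6]: -1[5]+1* -4[2]+1
p2 X@[5]: -1[4]-1* -4[1]-1
p3 O@[4]: -1[3]-1 -4[0]+1*
p4 X@[0] terminal -1; root [6] d11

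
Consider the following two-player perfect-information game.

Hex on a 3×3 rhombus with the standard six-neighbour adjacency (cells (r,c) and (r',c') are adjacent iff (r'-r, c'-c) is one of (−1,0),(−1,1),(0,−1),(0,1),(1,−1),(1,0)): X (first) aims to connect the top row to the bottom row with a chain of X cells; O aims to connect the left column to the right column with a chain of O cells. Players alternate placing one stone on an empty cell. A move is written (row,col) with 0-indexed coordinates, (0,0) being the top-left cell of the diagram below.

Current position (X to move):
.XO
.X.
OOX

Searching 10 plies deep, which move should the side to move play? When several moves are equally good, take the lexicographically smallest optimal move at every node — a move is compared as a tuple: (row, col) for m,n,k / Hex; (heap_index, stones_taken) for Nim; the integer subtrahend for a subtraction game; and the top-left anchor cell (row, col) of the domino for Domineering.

[.XO/.X./OOX] X move#1: (0,0):-1/XXO/.X./OOX, (1,0):-1/.XO/XX./OOX, (1,2):+1/.XO/.XX/OOX*
[.XO/.XX/OOX] end (terminal -1, O#2); searched .XO/.X./OOX to 10

X's best at [.XO/.X./OOX]: (1,2)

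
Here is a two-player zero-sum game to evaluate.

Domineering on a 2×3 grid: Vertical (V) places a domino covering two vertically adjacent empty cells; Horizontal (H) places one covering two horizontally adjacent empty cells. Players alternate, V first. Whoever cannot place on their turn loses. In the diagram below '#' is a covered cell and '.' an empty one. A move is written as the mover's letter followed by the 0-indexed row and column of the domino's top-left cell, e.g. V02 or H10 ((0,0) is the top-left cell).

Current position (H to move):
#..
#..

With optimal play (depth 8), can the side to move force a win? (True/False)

H winning at [#../#..]: True

p1 H@[#../#..]: H01[###/#..]+1* H11[#../###]+1
p2 V@[###/#..] terminal -1; root [#../#..] d8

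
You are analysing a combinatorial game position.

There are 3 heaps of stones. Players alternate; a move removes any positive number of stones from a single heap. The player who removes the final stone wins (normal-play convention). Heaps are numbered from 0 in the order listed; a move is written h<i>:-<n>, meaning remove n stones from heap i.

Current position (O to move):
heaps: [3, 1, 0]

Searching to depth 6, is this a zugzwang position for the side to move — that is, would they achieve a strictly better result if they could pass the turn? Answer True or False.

zugzwang((3,1,0), O) = False

p1 O@[(3,1,0)]: h0:-1[(2,1,0)]-1 h0:-2[(1,1,0)]+1* h0:-3[(0,1,0)]-1 h1:-1[(3,0,0)]-1
p2 X@[(1,1,0)]: h0:-1[(0,1,0)]-1* h1:-1[(1,0,0)]-1
p3 O@[(0,1,0)]: h1:-1[(0,0,0)]+1*
p4 X@[(0,0,0)] terminal -1; root [(3,1,0)] d6
suppose O passes — search the same position with X to move:
pass> p1 X@[(3,1,0)]: h0:-1[(2,1,0)]-1 h0:-2[(1,1,0)]+1* h0:-3[(0,1,0)]-1 h1:-1[(3,0,0)]-1
pass> p2 O@[(1,1,0)]: h0:-1[(0,1,0)]-1* h1:-1[(1,0,0)]-1
pass> p3 X@[(0,1,0)]: h1:-1[(0,0,0)]+1*
pass> p4 O@[(0,0,0)] terminal -1; root [(3,1,0)] d6
for O: play +1, pass -1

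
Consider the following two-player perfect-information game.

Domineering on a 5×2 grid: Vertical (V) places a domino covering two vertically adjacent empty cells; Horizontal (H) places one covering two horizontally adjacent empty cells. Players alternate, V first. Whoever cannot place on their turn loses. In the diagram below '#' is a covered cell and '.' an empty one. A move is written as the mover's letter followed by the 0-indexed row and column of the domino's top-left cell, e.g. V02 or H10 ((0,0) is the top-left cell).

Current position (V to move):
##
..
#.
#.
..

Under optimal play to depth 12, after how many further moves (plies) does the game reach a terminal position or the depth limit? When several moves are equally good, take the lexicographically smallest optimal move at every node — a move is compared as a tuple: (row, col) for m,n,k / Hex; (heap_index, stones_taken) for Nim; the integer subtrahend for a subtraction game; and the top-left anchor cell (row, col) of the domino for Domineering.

p1 V@[##/../#./#./..]: V11[##/.#/##/#./..]-1* V21[##/../##/##/..]-1 V31[##/../#./##/.#]-1
p2 H@[##/.#/##/#./..]: H40[##/.#/##/#./##]+1*
p3 V@[##/.#/##/#./##] terminal -1; root [##/../#./#./..] d12

PV length from [##/../#./#./..]: 2 plies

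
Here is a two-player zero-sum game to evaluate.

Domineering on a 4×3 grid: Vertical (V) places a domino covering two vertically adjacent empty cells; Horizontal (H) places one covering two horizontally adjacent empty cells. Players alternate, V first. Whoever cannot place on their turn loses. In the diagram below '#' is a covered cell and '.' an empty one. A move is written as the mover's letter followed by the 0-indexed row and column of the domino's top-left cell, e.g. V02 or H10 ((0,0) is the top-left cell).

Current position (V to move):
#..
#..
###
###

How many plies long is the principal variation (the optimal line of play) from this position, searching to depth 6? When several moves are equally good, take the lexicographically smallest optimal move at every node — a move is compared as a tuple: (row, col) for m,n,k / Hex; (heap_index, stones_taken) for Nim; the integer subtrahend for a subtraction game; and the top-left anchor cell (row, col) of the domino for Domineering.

PV length from [#../#../###/###]: 1 ply

[#../#../###/###] V move#1: V01:+1/##./##./###/###*, V02:+1/#.#/#.#/###/###
[##./##./###/###] end (terminal -1, H#2); searched #../#../###/### to 6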